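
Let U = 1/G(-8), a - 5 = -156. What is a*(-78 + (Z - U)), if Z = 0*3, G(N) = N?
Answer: 94073/8 ≈ 11759.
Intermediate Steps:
a = -151 (a = 5 - 156 = -151)
U = -⅛ (U = 1/(-8) = -⅛ ≈ -0.12500)
Z = 0
a*(-78 + (Z - U)) = -151*(-78 + (0 - 1*(-⅛))) = -151*(-78 + (0 + ⅛)) = -151*(-78 + ⅛) = -151*(-623/8) = 94073/8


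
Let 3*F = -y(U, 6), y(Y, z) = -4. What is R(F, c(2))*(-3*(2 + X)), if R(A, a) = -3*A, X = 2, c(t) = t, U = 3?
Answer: 48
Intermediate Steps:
F = 4/3 (F = (-1*(-4))/3 = (⅓)*4 = 4/3 ≈ 1.3333)
R(F, c(2))*(-3*(2 + X)) = (-3*4/3)*(-3*(2 + 2)) = -(-12)*4 = -4*(-12) = 48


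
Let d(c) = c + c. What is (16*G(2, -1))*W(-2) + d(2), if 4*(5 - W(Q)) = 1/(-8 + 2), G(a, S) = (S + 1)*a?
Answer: 4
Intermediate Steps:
G(a, S) = a*(1 + S) (G(a, S) = (1 + S)*a = a*(1 + S))
d(c) = 2*c
W(Q) = 121/24 (W(Q) = 5 - 1/(4*(-8 + 2)) = 5 - 1/4/(-6) = 5 - 1/4*(-1/6) = 5 + 1/24 = 121/24)
(16*G(2, -1))*W(-2) + d(2) = (16*(2*(1 - 1)))*(121/24) + 2*2 = (16*(2*0))*(121/24) + 4 = (16*0)*(121/24) + 4 = 0*(121/24) + 4 = 0 + 4 = 4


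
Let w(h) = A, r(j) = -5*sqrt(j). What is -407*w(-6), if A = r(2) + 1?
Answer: -407 + 2035*sqrt(2) ≈ 2470.9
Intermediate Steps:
A = 1 - 5*sqrt(2) (A = -5*sqrt(2) + 1 = 1 - 5*sqrt(2) ≈ -6.0711)
w(h) = 1 - 5*sqrt(2)
-407*w(-6) = -407*(1 - 5*sqrt(2)) = -407 + 2035*sqrt(2)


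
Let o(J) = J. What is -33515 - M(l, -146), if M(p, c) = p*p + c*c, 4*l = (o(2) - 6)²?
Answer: -54847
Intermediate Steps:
l = 4 (l = (2 - 6)²/4 = (¼)*(-4)² = (¼)*16 = 4)
M(p, c) = c² + p² (M(p, c) = p² + c² = c² + p²)
-33515 - M(l, -146) = -33515 - ((-146)² + 4²) = -33515 - (21316 + 16) = -33515 - 1*21332 = -33515 - 21332 = -54847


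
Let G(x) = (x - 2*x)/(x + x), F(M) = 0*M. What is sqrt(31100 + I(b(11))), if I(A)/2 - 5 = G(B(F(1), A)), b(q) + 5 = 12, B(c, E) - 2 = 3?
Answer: sqrt(31109) ≈ 176.38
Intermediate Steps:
F(M) = 0
B(c, E) = 5 (B(c, E) = 2 + 3 = 5)
b(q) = 7 (b(q) = -5 + 12 = 7)
G(x) = -1/2 (G(x) = (-x)/((2*x)) = (-x)*(1/(2*x)) = -1/2)
I(A) = 9 (I(A) = 10 + 2*(-1/2) = 10 - 1 = 9)
sqrt(31100 + I(b(11))) = sqrt(31100 + 9) = sqrt(31109)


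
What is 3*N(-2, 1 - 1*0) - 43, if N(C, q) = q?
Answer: -40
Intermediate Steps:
3*N(-2, 1 - 1*0) - 43 = 3*(1 - 1*0) - 43 = 3*(1 + 0) - 43 = 3*1 - 43 = 3 - 43 = -40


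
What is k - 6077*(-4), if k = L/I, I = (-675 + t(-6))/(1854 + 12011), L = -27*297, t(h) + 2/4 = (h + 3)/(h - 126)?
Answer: 1871509736/9907 ≈ 1.8891e+5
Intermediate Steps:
t(h) = -1/2 + (3 + h)/(-126 + h) (t(h) = -1/2 + (h + 3)/(h - 126) = -1/2 + (3 + h)/(-126 + h))
L = -8019
I = -29721/610060 (I = (-675 + (132 - 6)/(2*(-126 - 6)))/(1854 + 12011) = (-675 + (1/2)*126/(-132))/13865 = (-675 + (1/2)*(-1/132)*126)*(1/13865) = (-675 - 21/44)*(1/13865) = -29721/44*1/13865 = -29721/610060 ≈ -0.048718)
k = 1630690380/9907 (k = -8019/(-29721/610060) = -8019*(-610060/29721) = 1630690380/9907 ≈ 1.6460e+5)
k - 6077*(-4) = 1630690380/9907 - 6077*(-4) = 1630690380/9907 + 24308 = 1871509736/9907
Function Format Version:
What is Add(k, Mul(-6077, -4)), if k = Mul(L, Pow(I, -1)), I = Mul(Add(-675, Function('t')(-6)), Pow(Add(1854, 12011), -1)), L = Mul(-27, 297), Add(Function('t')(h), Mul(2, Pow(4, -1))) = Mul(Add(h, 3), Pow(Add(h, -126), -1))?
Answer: Rational(1871509736, 9907) ≈ 1.8891e+5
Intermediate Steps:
Function('t')(h) = Add(Rational(-1, 2), Mul(Pow(Add(-126, h), -1), Add(3, h))) (Function('t')(h) = Add(Rational(-1, 2), Mul(Add(h, 3), Pow(Add(h, -126), -1))) = Add(Rational(-1, 2), Mul(Add(3, h), Pow(Add(-126, h), -1))) = Add(Rational(-1, 2), Mul(Pow(Add(-126, h), -1), Add(3, h))))
L = -8019
I = Rational(-29721, 610060) (I = Mul(Add(-675, Mul(Rational(1, 2), Pow(Add(-126, -6), -1), Add(132, -6))), Pow(Add(1854, 12011), -1)) = Mul(Add(-675, Mul(Rational(1, 2), Pow(-132, -1), 126)), Pow(13865, -1)) = Mul(Add(-675, Mul(Rational(1, 2), Rational(-1, 132), 126)), Rational(1, 13865)) = Mul(Add(-675, Rational(-21, 44)), Rational(1, 13865)) = Mul(Rational(-29721, 44), Rational(1, 13865)) = Rational(-29721, 610060) ≈ -0.048718)
k = Rational(1630690380, 9907) (k = Mul(-8019, Pow(Rational(-29721, 610060), -1)) = Mul(-8019, Rational(-610060, 29721)) = Rational(1630690380, 9907) ≈ 1.6460e+5)
Add(k, Mul(-6077, -4)) = Add(Rational(1630690380, 9907), Mul(-6077, -4)) = Add(Rational(1630690380, 9907), 24308) = Rational(1871509736, 9907)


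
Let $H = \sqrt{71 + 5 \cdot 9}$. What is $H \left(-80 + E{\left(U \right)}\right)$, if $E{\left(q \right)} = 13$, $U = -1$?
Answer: $- 134 \sqrt{29} \approx -721.61$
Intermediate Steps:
$H = 2 \sqrt{29}$ ($H = \sqrt{71 + 45} = \sqrt{116} = 2 \sqrt{29} \approx 10.77$)
$H \left(-80 + E{\left(U \right)}\right) = 2 \sqrt{29} \left(-80 + 13\right) = 2 \sqrt{29} \left(-67\right) = - 134 \sqrt{29}$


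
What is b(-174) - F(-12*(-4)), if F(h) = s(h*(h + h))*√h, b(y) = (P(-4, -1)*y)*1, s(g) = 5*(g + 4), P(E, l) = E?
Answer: 696 - 92240*√3 ≈ -1.5907e+5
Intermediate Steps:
s(g) = 20 + 5*g (s(g) = 5*(4 + g) = 20 + 5*g)
b(y) = -4*y (b(y) = -4*y*1 = -4*y)
F(h) = √h*(20 + 10*h²) (F(h) = (20 + 5*(h*(h + h)))*√h = (20 + 5*(h*(2*h)))*√h = (20 + 5*(2*h²))*√h = (20 + 10*h²)*√h = √h*(20 + 10*h²))
b(-174) - F(-12*(-4)) = -4*(-174) - 10*√(-12*(-4))*(2 + (-12*(-4))²) = 696 - 10*√48*(2 + 48²) = 696 - 10*4*√3*(2 + 2304) = 696 - 10*4*√3*2306 = 696 - 92240*√3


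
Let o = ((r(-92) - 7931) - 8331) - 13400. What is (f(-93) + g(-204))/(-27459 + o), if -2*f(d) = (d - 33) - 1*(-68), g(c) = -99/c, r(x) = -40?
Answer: -2005/3886948 ≈ -0.00051583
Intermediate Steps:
o = -29702 (o = ((-40 - 7931) - 8331) - 13400 = (-7971 - 8331) - 13400 = -16302 - 13400 = -29702)
f(d) = -35/2 - d/2 (f(d) = -((d - 33) - 1*(-68))/2 = -((-33 + d) + 68)/2 = -(35 + d)/2 = -35/2 - d/2)
(f(-93) + g(-204))/(-27459 + o) = ((-35/2 - ½*(-93)) - 99/(-204))/(-27459 - 29702) = ((-35/2 + 93/2) - 99*(-1/204))/(-57161) = (29 + 33/68)*(-1/57161) = (2005/68)*(-1/57161) = -2005/3886948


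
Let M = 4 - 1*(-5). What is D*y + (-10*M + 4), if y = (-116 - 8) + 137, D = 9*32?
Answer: 3658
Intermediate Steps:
M = 9 (M = 4 + 5 = 9)
D = 288
y = 13 (y = -124 + 137 = 13)
D*y + (-10*M + 4) = 288*13 + (-10*9 + 4) = 3744 + (-90 + 4) = 3744 - 86 = 3658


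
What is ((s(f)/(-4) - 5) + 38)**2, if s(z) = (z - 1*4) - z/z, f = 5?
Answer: 1089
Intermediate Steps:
s(z) = -5 + z (s(z) = (z - 4) - 1*1 = (-4 + z) - 1 = -5 + z)
((s(f)/(-4) - 5) + 38)**2 = (((-5 + 5)/(-4) - 5) + 38)**2 = ((-1/4*0 - 5) + 38)**2 = ((0 - 5) + 38)**2 = (-5 + 38)**2 = 33**2 = 1089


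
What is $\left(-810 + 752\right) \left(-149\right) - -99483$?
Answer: $108125$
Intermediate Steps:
$\left(-810 + 752\right) \left(-149\right) - -99483 = \left(-58\right) \left(-149\right) + 99483 = 8642 + 99483 = 108125$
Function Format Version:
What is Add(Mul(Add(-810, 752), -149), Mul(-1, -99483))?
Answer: 108125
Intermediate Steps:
Add(Mul(Add(-810, 752), -149), Mul(-1, -99483)) = Add(Mul(-58, -149), 99483) = Add(8642, 99483) = 108125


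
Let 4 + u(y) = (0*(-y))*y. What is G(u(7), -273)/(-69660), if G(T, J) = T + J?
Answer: 277/69660 ≈ 0.0039765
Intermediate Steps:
u(y) = -4 (u(y) = -4 + (0*(-y))*y = -4 + 0*y = -4 + 0 = -4)
G(T, J) = J + T
G(u(7), -273)/(-69660) = (-273 - 4)/(-69660) = -277*(-1/69660) = 277/69660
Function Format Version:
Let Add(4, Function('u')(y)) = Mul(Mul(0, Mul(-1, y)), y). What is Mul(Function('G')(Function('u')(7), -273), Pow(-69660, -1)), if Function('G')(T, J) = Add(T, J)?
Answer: Rational(277, 69660) ≈ 0.0039765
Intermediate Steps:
Function('u')(y) = -4 (Function('u')(y) = Add(-4, Mul(Mul(0, Mul(-1, y)), y)) = Add(-4, Mul(0, y)) = Add(-4, 0) = -4)
Function('G')(T, J) = Add(J, T)
Mul(Function('G')(Function('u')(7), -273), Pow(-69660, -1)) = Mul(Add(-273, -4), Pow(-69660, -1)) = Mul(-277, Rational(-1, 69660)) = Rational(277, 69660)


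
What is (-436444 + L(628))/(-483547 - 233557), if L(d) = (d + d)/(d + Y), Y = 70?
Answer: 19039791/31283662 ≈ 0.60862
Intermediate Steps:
L(d) = 2*d/(70 + d) (L(d) = (d + d)/(d + 70) = (2*d)/(70 + d) = 2*d/(70 + d))
(-436444 + L(628))/(-483547 - 233557) = (-436444 + 2*628/(70 + 628))/(-483547 - 233557) = (-436444 + 2*628/698)/(-717104) = (-436444 + 2*628*(1/698))*(-1/717104) = (-436444 + 628/349)*(-1/717104) = -152318328/349*(-1/717104) = 19039791/31283662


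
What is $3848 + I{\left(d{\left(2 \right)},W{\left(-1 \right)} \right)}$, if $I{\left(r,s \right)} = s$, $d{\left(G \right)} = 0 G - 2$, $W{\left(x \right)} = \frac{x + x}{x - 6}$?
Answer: $\frac{26938}{7} \approx 3848.3$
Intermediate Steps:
$W{\left(x \right)} = \frac{2 x}{-6 + x}$
$d{\left(G \right)} = -2$ ($d{\left(G \right)} = 0 - 2 = -2$)
$3848 + I{\left(d{\left(2 \right)},W{\left(-1 \right)} \right)} = 3848 + 2 \left(-1\right) \frac{1}{-6 - 1} = 3848 + 2 \left(-1\right) \frac{1}{-7} = 3848 + 2 \left(-1\right) \left(- \frac{1}{7}\right) = 3848 + \frac{2}{7} = \frac{26938}{7}$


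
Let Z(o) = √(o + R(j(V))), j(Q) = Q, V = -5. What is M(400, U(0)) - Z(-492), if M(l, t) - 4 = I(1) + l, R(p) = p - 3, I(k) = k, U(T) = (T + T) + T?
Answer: 405 - 10*I*√5 ≈ 405.0 - 22.361*I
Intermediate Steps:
U(T) = 3*T (U(T) = 2*T + T = 3*T)
R(p) = -3 + p
M(l, t) = 5 + l (M(l, t) = 4 + (1 + l) = 5 + l)
Z(o) = √(-8 + o) (Z(o) = √(o + (-3 - 5)) = √(o - 8) = √(-8 + o))
M(400, U(0)) - Z(-492) = (5 + 400) - √(-8 - 492) = 405 - √(-500) = 405 - 10*I*√5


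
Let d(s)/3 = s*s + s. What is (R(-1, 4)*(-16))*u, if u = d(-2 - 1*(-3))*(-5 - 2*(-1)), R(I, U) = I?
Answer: -288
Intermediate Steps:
d(s) = 3*s + 3*s**2 (d(s) = 3*(s*s + s) = 3*(s**2 + s) = 3*(s + s**2) = 3*s + 3*s**2)
u = -18 (u = (3*(-2 - 1*(-3))*(1 + (-2 - 1*(-3))))*(-5 - 2*(-1)) = (3*(-2 + 3)*(1 + (-2 + 3)))*(-5 + 2) = (3*1*(1 + 1))*(-3) = (3*1*2)*(-3) = 6*(-3) = -18)
(R(-1, 4)*(-16))*u = -1*(-16)*(-18) = 16*(-18) = -288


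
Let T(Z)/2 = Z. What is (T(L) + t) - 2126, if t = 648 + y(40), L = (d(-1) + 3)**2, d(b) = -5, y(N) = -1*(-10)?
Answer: -1460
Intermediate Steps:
y(N) = 10
L = 4 (L = (-5 + 3)**2 = (-2)**2 = 4)
T(Z) = 2*Z
t = 658 (t = 648 + 10 = 658)
(T(L) + t) - 2126 = (2*4 + 658) - 2126 = (8 + 658) - 2126 = 666 - 2126 = -1460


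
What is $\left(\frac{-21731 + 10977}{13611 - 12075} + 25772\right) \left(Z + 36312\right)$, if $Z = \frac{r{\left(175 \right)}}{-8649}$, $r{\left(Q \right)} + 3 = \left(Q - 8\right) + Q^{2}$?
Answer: $\frac{690434245618309}{738048} \approx 9.3549 \cdot 10^{8}$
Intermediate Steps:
$r{\left(Q \right)} = -11 + Q + Q^{2}$ ($r{\left(Q \right)} = -3 + \left(\left(Q - 8\right) + Q^{2}\right) = -3 + \left(\left(-8 + Q\right) + Q^{2}\right) = -3 + \left(-8 + Q + Q^{2}\right) = -11 + Q + Q^{2}$)
$Z = - \frac{3421}{961}$ ($Z = \frac{-11 + 175 + 175^{2}}{-8649} = \left(-11 + 175 + 30625\right) \left(- \frac{1}{8649}\right) = 30789 \left(- \frac{1}{8649}\right) = - \frac{3421}{961} \approx -3.5598$)
$\left(\frac{-21731 + 10977}{13611 - 12075} + 25772\right) \left(Z + 36312\right) = \left(\frac{-21731 + 10977}{13611 - 12075} + 25772\right) \left(- \frac{3421}{961} + 36312\right) = \left(- \frac{10754}{1536} + 25772\right) \frac{34892411}{961} = \left(\left(-10754\right) \frac{1}{1536} + 25772\right) \frac{34892411}{961} = \left(- \frac{5377}{768} + 25772\right) \frac{34892411}{961} = \frac{19787519}{768} \cdot \frac{34892411}{961} = \frac{690434245618309}{738048}$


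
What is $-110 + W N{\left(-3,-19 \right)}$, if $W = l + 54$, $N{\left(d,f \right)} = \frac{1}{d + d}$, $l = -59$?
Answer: $- \frac{655}{6} \approx -109.17$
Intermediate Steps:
$N{\left(d,f \right)} = \frac{1}{2 d}$
$W = -5$ ($W = -59 + 54 = -5$)
$-110 + W N{\left(-3,-19 \right)} = -110 - 5 \frac{1}{2 \left(-3\right)} = -110 - 5 \cdot \frac{1}{2} \left(- \frac{1}{3}\right) = -110 - - \frac{5}{6} = -110 + \frac{5}{6} = - \frac{655}{6}$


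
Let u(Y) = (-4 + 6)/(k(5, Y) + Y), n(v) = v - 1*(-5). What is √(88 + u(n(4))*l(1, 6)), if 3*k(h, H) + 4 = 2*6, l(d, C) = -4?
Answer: 4*√6685/35 ≈ 9.3442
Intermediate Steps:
n(v) = 5 + v (n(v) = v + 5 = 5 + v)
k(h, H) = 8/3 (k(h, H) = -4/3 + (2*6)/3 = -4/3 + (⅓)*12 = -4/3 + 4 = 8/3)
u(Y) = 2/(8/3 + Y) (u(Y) = (-4 + 6)/(8/3 + Y) = 2/(8/3 + Y))
√(88 + u(n(4))*l(1, 6)) = √(88 + (6/(8 + 3*(5 + 4)))*(-4)) = √(88 + (6/(8 + 3*9))*(-4)) = √(88 + (6/(8 + 27))*(-4)) = √(88 + (6/35)*(-4)) = √(88 - 24/35) = √(3056/35) = 4*√6685/35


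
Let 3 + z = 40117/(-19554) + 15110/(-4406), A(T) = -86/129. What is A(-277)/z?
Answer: 28718308/365340607 ≈ 0.078607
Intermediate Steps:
A(T) = -⅔ (A(T) = -86*1/129 = -⅔)
z = -365340607/43077462 (z = -3 + (40117/(-19554) + 15110/(-4406)) = -3 + (40117*(-1/19554) + 15110*(-1/4406)) = -3 + (-40117/19554 - 7555/2203) = -3 - 236108221/43077462 = -365340607/43077462 ≈ -8.4810)
A(-277)/z = -2/(3*(-365340607/43077462)) = -⅔*(-43077462/365340607) = 28718308/365340607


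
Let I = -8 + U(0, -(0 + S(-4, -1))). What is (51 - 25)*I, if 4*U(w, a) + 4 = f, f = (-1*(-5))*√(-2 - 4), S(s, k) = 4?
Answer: -234 + 65*I*√6/2 ≈ -234.0 + 79.608*I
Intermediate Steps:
f = 5*I*√6 (f = 5*√(-6) = 5*(I*√6) = 5*I*√6 ≈ 12.247*I)
U(w, a) = -1 + 5*I*√6/4 (U(w, a) = -1 + (5*I*√6)/4 = -1 + 5*I*√6/4)
I = -9 + 5*I*√6/4 (I = -8 + (-1 + 5*I*√6/4) = -9 + 5*I*√6/4 ≈ -9.0 + 3.0619*I)
(51 - 25)*I = (51 - 25)*(-9 + 5*I*√6/4) = 26*(-9 + 5*I*√6/4) = -234 + 65*I*√6/2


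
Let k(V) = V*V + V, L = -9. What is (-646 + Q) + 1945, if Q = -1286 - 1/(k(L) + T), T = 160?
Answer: 3015/232 ≈ 12.996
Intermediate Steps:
k(V) = V + V² (k(V) = V² + V = V + V²)
Q = -298353/232 (Q = -1286 - 1/(-9*(1 - 9) + 160) = -1286 - 1/(-9*(-8) + 160) = -1286 - 1/(72 + 160) = -1286 - 1/232 = -298353/232 ≈ -1286.0)
(-646 + Q) + 1945 = (-646 - 298353/232) + 1945 = -448225/232 + 1945 = 3015/232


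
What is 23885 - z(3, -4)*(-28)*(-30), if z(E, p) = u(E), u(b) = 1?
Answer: 23045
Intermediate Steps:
z(E, p) = 1
23885 - z(3, -4)*(-28)*(-30) = 23885 - 1*(-28)*(-30) = 23885 - (-28)*(-30) = 23885 - 1*840 = 23885 - 840 = 23045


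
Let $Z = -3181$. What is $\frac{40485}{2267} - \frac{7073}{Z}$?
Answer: $\frac{144817276}{7211327} \approx 20.082$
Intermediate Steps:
$\frac{40485}{2267} - \frac{7073}{Z} = \frac{40485}{2267} - \frac{7073}{-3181} = 40485 \cdot \frac{1}{2267} - - \frac{7073}{3181} = \frac{40485}{2267} + \frac{7073}{3181} = \frac{144817276}{7211327}$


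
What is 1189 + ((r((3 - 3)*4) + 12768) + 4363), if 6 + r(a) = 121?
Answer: 18435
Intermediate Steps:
r(a) = 115 (r(a) = -6 + 121 = 115)
1189 + ((r((3 - 3)*4) + 12768) + 4363) = 1189 + ((115 + 12768) + 4363) = 1189 + (12883 + 4363) = 1189 + 17246 = 18435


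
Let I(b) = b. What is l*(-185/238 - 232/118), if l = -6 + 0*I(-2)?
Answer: 115569/7021 ≈ 16.460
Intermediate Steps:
l = -6 (l = -6 + 0*(-2) = -6 + 0 = -6)
l*(-185/238 - 232/118) = -6*(-185/238 - 232/118) = -6*(-185*1/238 - 232*1/118) = -6*(-185/238 - 116/59) = -6*(-38523/14042) = 115569/7021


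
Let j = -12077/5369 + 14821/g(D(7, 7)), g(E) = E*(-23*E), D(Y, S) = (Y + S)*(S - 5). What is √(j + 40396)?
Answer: √58315110206485/37996 ≈ 200.98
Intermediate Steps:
D(Y, S) = (-5 + S)*(S + Y) (D(Y, S) = (S + Y)*(-5 + S) = (-5 + S)*(S + Y))
g(E) = -23*E²
j = -3267543/1063888 (j = -12077/5369 + 14821/((-23*(7² - 5*7 - 5*7 + 7*7)²)) = -12077*1/5369 + 14821/((-23*(49 - 35 - 35 + 49)²)) = -929/413 + 14821/((-23*28²)) = -929/413 + 14821/((-23*784)) = -929/413 + 14821/(-18032) = -929/413 + 14821*(-1/18032) = -929/413 - 14821/18032 = -3267543/1063888 ≈ -3.0713)
√(j + 40396) = √(-3267543/1063888 + 40396) = √(42973552105/1063888) = √58315110206485/37996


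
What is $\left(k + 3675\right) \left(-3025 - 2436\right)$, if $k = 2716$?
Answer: $-34901251$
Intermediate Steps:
$\left(k + 3675\right) \left(-3025 - 2436\right) = \left(2716 + 3675\right) \left(-3025 - 2436\right) = 6391 \left(-5461\right) = -34901251$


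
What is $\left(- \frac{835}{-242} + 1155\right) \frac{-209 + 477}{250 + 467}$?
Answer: $\frac{37566230}{86757} \approx 433.01$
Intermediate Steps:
$\left(- \frac{835}{-242} + 1155\right) \frac{-209 + 477}{250 + 467} = \left(\left(-835\right) \left(- \frac{1}{242}\right) + 1155\right) \frac{268}{717} = \left(\frac{835}{242} + 1155\right) 268 \cdot \frac{1}{717} = \frac{280345}{242} \cdot \frac{268}{717} = \frac{37566230}{86757}$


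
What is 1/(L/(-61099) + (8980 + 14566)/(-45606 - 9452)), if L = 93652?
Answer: -1681994371/3297464435 ≈ -0.51009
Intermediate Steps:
1/(L/(-61099) + (8980 + 14566)/(-45606 - 9452)) = 1/(93652/(-61099) + (8980 + 14566)/(-45606 - 9452)) = 1/(93652*(-1/61099) + 23546/(-55058)) = 1/(-93652/61099 + 23546*(-1/55058)) = 1/(-93652/61099 - 11773/27529) = 1/(-3297464435/1681994371) = -1681994371/3297464435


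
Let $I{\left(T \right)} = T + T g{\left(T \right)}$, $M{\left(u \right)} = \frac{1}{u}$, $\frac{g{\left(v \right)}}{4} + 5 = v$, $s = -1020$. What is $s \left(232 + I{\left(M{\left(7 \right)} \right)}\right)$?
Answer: $- \frac{11463780}{49} \approx -2.3395 \cdot 10^{5}$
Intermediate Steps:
$g{\left(v \right)} = -20 + 4 v$
$I{\left(T \right)} = T + T \left(-20 + 4 T\right)$
$s \left(232 + I{\left(M{\left(7 \right)} \right)}\right) = - 1020 \left(232 + \frac{-19 + \frac{4}{7}}{7}\right) = - 1020 \left(232 + \frac{1}{7} \left(- \frac{129}{7}\right)\right) = - 1020 \left(232 - \frac{129}{49}\right) = \left(-1020\right) \frac{11239}{49} = - \frac{11463780}{49}$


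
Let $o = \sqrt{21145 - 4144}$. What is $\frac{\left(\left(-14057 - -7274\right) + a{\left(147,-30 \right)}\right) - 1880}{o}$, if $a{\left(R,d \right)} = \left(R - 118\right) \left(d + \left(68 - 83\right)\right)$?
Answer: $- \frac{9968 \sqrt{1889}}{5667} \approx -76.449$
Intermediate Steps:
$a{\left(R,d \right)} = \left(-118 + R\right) \left(-15 + d\right)$ ($a{\left(R,d \right)} = \left(-118 + R\right) \left(d + \left(68 - 83\right)\right) = \left(-118 + R\right) \left(d - 15\right) = \left(-118 + R\right) \left(-15 + d\right)$)
$o = 3 \sqrt{1889}$ ($o = \sqrt{17001} = 3 \sqrt{1889} \approx 130.39$)
$\frac{\left(\left(-14057 - -7274\right) + a{\left(147,-30 \right)}\right) - 1880}{o} = \frac{\left(\left(-14057 - -7274\right) + \left(1770 - -3540 - 2205 + 147 \left(-30\right)\right)\right) - 1880}{3 \sqrt{1889}} = \left(\left(\left(-14057 + 7274\right) + \left(1770 + 3540 - 2205 - 4410\right)\right) - 1880\right) \frac{\sqrt{1889}}{5667} = \left(\left(-6783 - 1305\right) - 1880\right) \frac{\sqrt{1889}}{5667} = \left(-8088 - 1880\right) \frac{\sqrt{1889}}{5667} = - 9968 \frac{\sqrt{1889}}{5667} = - \frac{9968 \sqrt{1889}}{5667}$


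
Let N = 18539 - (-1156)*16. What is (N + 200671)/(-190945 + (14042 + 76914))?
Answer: -237706/99989 ≈ -2.3773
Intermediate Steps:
N = 37035 (N = 18539 - 1*(-18496) = 18539 + 18496 = 37035)
(N + 200671)/(-190945 + (14042 + 76914)) = (37035 + 200671)/(-190945 + (14042 + 76914)) = 237706/(-190945 + 90956) = 237706/(-99989) = 237706*(-1/99989) = -237706/99989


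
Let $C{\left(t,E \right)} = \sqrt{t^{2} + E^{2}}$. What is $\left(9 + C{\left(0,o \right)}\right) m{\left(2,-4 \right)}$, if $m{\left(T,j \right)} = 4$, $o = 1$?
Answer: $40$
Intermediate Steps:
$C{\left(t,E \right)} = \sqrt{E^{2} + t^{2}}$
$\left(9 + C{\left(0,o \right)}\right) m{\left(2,-4 \right)} = \left(9 + \sqrt{1^{2} + 0^{2}}\right) 4 = \left(9 + \sqrt{1 + 0}\right) 4 = \left(9 + \sqrt{1}\right) 4 = \left(9 + 1\right) 4 = 10 \cdot 4 = 40$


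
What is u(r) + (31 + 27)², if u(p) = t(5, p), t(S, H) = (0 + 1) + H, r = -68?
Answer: 3297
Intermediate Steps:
t(S, H) = 1 + H
u(p) = 1 + p
u(r) + (31 + 27)² = (1 - 68) + (31 + 27)² = -67 + 58² = -67 + 3364 = 3297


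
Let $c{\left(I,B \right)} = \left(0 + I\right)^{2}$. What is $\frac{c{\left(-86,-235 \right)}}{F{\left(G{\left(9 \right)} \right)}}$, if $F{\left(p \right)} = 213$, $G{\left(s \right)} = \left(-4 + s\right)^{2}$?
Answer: $\frac{7396}{213} \approx 34.723$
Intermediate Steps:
$c{\left(I,B \right)} = I^{2}$
$\frac{c{\left(-86,-235 \right)}}{F{\left(G{\left(9 \right)} \right)}} = \frac{\left(-86\right)^{2}}{213} = 7396 \cdot \frac{1}{213} = \frac{7396}{213}$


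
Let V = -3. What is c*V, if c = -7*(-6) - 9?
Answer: -99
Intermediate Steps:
c = 33 (c = 42 - 9 = 33)
c*V = 33*(-3) = -99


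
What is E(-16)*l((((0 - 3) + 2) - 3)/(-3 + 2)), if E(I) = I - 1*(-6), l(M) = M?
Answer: -40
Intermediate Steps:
E(I) = 6 + I (E(I) = I + 6 = 6 + I)
E(-16)*l((((0 - 3) + 2) - 3)/(-3 + 2)) = (6 - 16)*((((0 - 3) + 2) - 3)/(-3 + 2)) = -10*((-3 + 2) - 3)/(-1) = -10*(-1 - 3)*(-1) = -(-40)*(-1) = -10*4 = -40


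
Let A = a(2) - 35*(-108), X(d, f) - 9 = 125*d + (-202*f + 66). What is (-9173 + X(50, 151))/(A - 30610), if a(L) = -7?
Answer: 33350/26837 ≈ 1.2427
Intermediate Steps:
X(d, f) = 75 - 202*f + 125*d (X(d, f) = 9 + (125*d + (-202*f + 66)) = 9 + (125*d + (66 - 202*f)) = 9 + (66 - 202*f + 125*d) = 75 - 202*f + 125*d)
A = 3773 (A = -7 - 35*(-108) = -7 + 3780 = 3773)
(-9173 + X(50, 151))/(A - 30610) = (-9173 + (75 - 202*151 + 125*50))/(3773 - 30610) = (-9173 + (75 - 30502 + 6250))/(-26837) = (-9173 - 24177)*(-1/26837) = -33350*(-1/26837) = 33350/26837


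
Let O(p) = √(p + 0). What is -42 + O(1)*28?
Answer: -14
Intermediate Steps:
O(p) = √p
-42 + O(1)*28 = -42 + √1*28 = -42 + 1*28 = -42 + 28 = -14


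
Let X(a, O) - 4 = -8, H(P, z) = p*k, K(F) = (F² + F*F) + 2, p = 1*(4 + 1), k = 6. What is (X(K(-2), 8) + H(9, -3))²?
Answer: 676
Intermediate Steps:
p = 5 (p = 1*5 = 5)
K(F) = 2 + 2*F² (K(F) = (F² + F²) + 2 = 2*F² + 2 = 2 + 2*F²)
H(P, z) = 30 (H(P, z) = 5*6 = 30)
X(a, O) = -4 (X(a, O) = 4 - 8 = -4)
(X(K(-2), 8) + H(9, -3))² = (-4 + 30)² = 26² = 676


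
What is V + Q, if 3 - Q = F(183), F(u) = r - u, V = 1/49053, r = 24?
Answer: 7946587/49053 ≈ 162.00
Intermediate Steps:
V = 1/49053 ≈ 2.0386e-5
F(u) = 24 - u
Q = 162 (Q = 3 - (24 - 1*183) = 3 - (24 - 183) = 3 - 1*(-159) = 3 + 159 = 162)
V + Q = 1/49053 + 162 = 7946587/49053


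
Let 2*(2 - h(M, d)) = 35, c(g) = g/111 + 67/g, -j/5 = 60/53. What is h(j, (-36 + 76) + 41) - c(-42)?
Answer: -10510/777 ≈ -13.526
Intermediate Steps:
j = -300/53 ≈ -5.6604
c(g) = 67/g + g/111 (c(g) = g*(1/111) + 67/g = g/111 + 67/g = 67/g + g/111)
h(M, d) = -31/2 (h(M, d) = 2 - ½*35 = 2 - 35/2 = -31/2)
h(j, (-36 + 76) + 41) - c(-42) = -31/2 - (67/(-42) + (1/111)*(-42)) = -31/2 - (67*(-1/42) - 14/37) = -31/2 - (-67/42 - 14/37) = -31/2 - 1*(-3067/1554) = -31/2 + 3067/1554 = -10510/777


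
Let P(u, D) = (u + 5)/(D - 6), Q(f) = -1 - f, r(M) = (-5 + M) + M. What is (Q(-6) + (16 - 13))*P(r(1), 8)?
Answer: 8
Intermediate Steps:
r(M) = -5 + 2*M
P(u, D) = (5 + u)/(-6 + D)
(Q(-6) + (16 - 13))*P(r(1), 8) = ((-1 - 1*(-6)) + (16 - 13))*((5 + (-5 + 2*1))/(-6 + 8)) = ((-1 + 6) + 3)*((5 + (-5 + 2))/2) = (5 + 3)*((5 - 3)/2) = 8*((½)*2) = 8*1 = 8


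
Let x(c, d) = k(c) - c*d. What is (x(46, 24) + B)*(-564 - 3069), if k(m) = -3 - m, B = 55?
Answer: 3989034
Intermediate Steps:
x(c, d) = -3 - c - c*d (x(c, d) = (-3 - c) - c*d = -3 - c - c*d)
(x(46, 24) + B)*(-564 - 3069) = ((-3 - 1*46 - 1*46*24) + 55)*(-564 - 3069) = ((-3 - 46 - 1104) + 55)*(-3633) = (-1153 + 55)*(-3633) = -1098*(-3633) = 3989034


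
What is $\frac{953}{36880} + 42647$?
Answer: $\frac{1572822313}{36880} \approx 42647.0$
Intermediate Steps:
$\frac{953}{36880} + 42647 = \frac{1572822313}{36880}$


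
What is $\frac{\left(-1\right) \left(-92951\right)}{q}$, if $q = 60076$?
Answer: $\frac{92951}{60076} \approx 1.5472$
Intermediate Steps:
$\frac{\left(-1\right) \left(-92951\right)}{q} = \frac{\left(-1\right) \left(-92951\right)}{60076} = 92951 \cdot \frac{1}{60076} = \frac{92951}{60076}$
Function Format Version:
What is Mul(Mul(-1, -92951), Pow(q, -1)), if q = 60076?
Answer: Rational(92951, 60076) ≈ 1.5472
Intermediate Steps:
Mul(Mul(-1, -92951), Pow(q, -1)) = Mul(Mul(-1, -92951), Pow(60076, -1)) = Mul(92951, Rational(1, 60076)) = Rational(92951, 60076)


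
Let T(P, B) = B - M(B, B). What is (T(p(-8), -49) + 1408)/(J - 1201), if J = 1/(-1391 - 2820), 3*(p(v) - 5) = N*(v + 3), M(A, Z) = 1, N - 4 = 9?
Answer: -2859269/2528706 ≈ -1.1307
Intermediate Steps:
N = 13 (N = 4 + 9 = 13)
p(v) = 18 + 13*v/3 (p(v) = 5 + (13*(v + 3))/3 = 5 + (13*(3 + v))/3 = 5 + (39 + 13*v)/3 = 5 + (13 + 13*v/3) = 18 + 13*v/3)
T(P, B) = -1 + B (T(P, B) = B - 1*1 = B - 1 = -1 + B)
J = -1/4211 (J = 1/(-4211) = -1/4211 ≈ -0.00023747)
(T(p(-8), -49) + 1408)/(J - 1201) = ((-1 - 49) + 1408)/(-1/4211 - 1201) = (-50 + 1408)/(-5057412/4211) = 1358*(-4211/5057412) = -2859269/2528706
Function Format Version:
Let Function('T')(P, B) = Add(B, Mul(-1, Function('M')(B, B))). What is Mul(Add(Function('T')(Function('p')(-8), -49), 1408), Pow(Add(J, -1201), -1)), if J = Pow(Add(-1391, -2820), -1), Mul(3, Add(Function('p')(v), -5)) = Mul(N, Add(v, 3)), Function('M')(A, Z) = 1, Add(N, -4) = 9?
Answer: Rational(-2859269, 2528706) ≈ -1.1307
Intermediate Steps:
N = 13 (N = Add(4, 9) = 13)
Function('p')(v) = Add(18, Mul(Rational(13, 3), v)) (Function('p')(v) = Add(5, Mul(Rational(1, 3), Mul(13, Add(v, 3)))) = Add(5, Mul(Rational(1, 3), Mul(13, Add(3, v)))) = Add(5, Mul(Rational(1, 3), Add(39, Mul(13, v)))) = Add(5, Add(13, Mul(Rational(13, 3), v))) = Add(18, Mul(Rational(13, 3), v)))
Function('T')(P, B) = Add(-1, B) (Function('T')(P, B) = Add(B, Mul(-1, 1)) = Add(B, -1) = Add(-1, B))
J = Rational(-1, 4211) (J = Pow(-4211, -1) = Rational(-1, 4211) ≈ -0.00023747)
Mul(Add(Function('T')(Function('p')(-8), -49), 1408), Pow(Add(J, -1201), -1)) = Mul(Add(Add(-1, -49), 1408), Pow(Add(Rational(-1, 4211), -1201), -1)) = Mul(Add(-50, 1408), Pow(Rational(-5057412, 4211), -1)) = Mul(1358, Rational(-4211, 5057412)) = Rational(-2859269, 2528706)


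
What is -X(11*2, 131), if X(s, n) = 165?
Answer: -165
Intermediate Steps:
-X(11*2, 131) = -1*165 = -165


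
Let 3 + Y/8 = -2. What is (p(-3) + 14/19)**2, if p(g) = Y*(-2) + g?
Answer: 2181529/361 ≈ 6043.0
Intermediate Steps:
Y = -40 (Y = -24 + 8*(-2) = -24 - 16 = -40)
p(g) = 80 + g (p(g) = -40*(-2) + g = 80 + g)
(p(-3) + 14/19)**2 = ((80 - 3) + 14/19)**2 = (77 + 14*(1/19))**2 = (77 + 14/19)**2 = (1477/19)**2 = 2181529/361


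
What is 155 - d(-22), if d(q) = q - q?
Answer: 155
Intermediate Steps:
d(q) = 0
155 - d(-22) = 155 - 1*0 = 155 + 0 = 155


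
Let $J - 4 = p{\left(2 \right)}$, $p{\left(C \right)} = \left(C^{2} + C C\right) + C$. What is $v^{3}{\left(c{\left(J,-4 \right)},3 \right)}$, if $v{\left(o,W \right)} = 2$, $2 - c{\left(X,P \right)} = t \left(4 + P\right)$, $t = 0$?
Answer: $8$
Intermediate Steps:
$p{\left(C \right)} = C + 2 C^{2}$ ($p{\left(C \right)} = \left(C^{2} + C^{2}\right) + C = 2 C^{2} + C = C + 2 C^{2}$)
$J = 14$ ($J = 4 + 2 \left(1 + 2 \cdot 2\right) = 4 + 2 \left(1 + 4\right) = 4 + 2 \cdot 5 = 4 + 10 = 14$)
$c{\left(X,P \right)} = 2$ ($c{\left(X,P \right)} = 2 - 0 \left(4 + P\right) = 2 - 0 = 2 + 0 = 2$)
$v^{3}{\left(c{\left(J,-4 \right)},3 \right)} = 2^{3} = 8$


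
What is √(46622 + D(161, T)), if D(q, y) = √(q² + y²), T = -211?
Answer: √(46622 + √70442) ≈ 216.53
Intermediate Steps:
√(46622 + D(161, T)) = √(46622 + √(161² + (-211)²)) = √(46622 + √(25921 + 44521)) = √(46622 + √70442)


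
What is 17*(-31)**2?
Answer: 16337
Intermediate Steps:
17*(-31)**2 = 17*961 = 16337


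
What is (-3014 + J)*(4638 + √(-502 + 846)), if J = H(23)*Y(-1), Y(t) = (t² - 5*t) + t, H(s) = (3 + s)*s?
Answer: -111312 - 48*√86 ≈ -1.1176e+5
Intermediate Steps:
H(s) = s*(3 + s)
Y(t) = t² - 4*t
J = 2990 (J = (23*(3 + 23))*(-(-4 - 1)) = (23*26)*(-1*(-5)) = 598*5 = 2990)
(-3014 + J)*(4638 + √(-502 + 846)) = (-3014 + 2990)*(4638 + √(-502 + 846)) = -24*(4638 + √344) = -24*(4638 + 2*√86) = -111312 - 48*√86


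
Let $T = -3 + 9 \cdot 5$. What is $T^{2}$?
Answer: $1764$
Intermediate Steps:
$T = 42$ ($T = -3 + 45 = 42$)
$T^{2} = 42^{2} = 1764$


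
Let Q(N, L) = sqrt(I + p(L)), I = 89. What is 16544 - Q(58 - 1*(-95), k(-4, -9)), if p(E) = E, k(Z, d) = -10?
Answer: 16544 - sqrt(79) ≈ 16535.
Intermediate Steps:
Q(N, L) = sqrt(89 + L)
16544 - Q(58 - 1*(-95), k(-4, -9)) = 16544 - sqrt(89 - 10) = 16544 - sqrt(79)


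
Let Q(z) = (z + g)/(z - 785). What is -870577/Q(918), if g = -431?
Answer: -115786741/487 ≈ -2.3776e+5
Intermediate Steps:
Q(z) = (-431 + z)/(-785 + z) (Q(z) = (z - 431)/(z - 785) = (-431 + z)/(-785 + z))
-870577/Q(918) = -870577*(-785 + 918)/(-431 + 918) = -870577/(487/133) = -870577/((1/133)*487) = -870577/487/133 = -870577*133/487 = -115786741/487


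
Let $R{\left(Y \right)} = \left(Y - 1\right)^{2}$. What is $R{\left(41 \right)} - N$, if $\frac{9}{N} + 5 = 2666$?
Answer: $\frac{1419197}{887} \approx 1600.0$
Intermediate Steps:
$N = \frac{3}{887}$ ($N = \frac{9}{-5 + 2666} = \frac{9}{2661} = 9 \cdot \frac{1}{2661} = \frac{3}{887} \approx 0.0033822$)
$R{\left(Y \right)} = \left(-1 + Y\right)^{2}$
$R{\left(41 \right)} - N = \left(-1 + 41\right)^{2} - \frac{3}{887} = 40^{2} - \frac{3}{887} = 1600 - \frac{3}{887} = \frac{1419197}{887}$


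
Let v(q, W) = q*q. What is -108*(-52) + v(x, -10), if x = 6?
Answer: 5652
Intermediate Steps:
v(q, W) = q**2
-108*(-52) + v(x, -10) = -108*(-52) + 6**2 = 5616 + 36 = 5652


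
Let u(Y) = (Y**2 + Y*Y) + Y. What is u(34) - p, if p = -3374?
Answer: 5720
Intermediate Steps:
u(Y) = Y + 2*Y**2 (u(Y) = (Y**2 + Y**2) + Y = 2*Y**2 + Y = Y + 2*Y**2)
u(34) - p = 34*(1 + 2*34) - 1*(-3374) = 34*(1 + 68) + 3374 = 34*69 + 3374 = 2346 + 3374 = 5720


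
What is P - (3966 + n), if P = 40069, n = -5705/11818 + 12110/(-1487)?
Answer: 634602832013/17573366 ≈ 36112.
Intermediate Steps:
n = -151599315/17573366 (n = -5705*1/11818 + 12110*(-1/1487) = -5705/11818 - 12110/1487 = -151599315/17573366 ≈ -8.6266)
P - (3966 + n) = 40069 - (3966 - 151599315/17573366) = 40069 - 1*69544370241/17573366 = 40069 - 69544370241/17573366 = 634602832013/17573366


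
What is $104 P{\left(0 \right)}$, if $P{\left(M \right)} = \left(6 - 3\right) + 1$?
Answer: $416$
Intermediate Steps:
$P{\left(M \right)} = 4$ ($P{\left(M \right)} = 3 + 1 = 4$)
$104 P{\left(0 \right)} = 104 \cdot 4 = 416$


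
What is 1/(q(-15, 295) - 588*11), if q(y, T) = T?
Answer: -1/6173 ≈ -0.00016200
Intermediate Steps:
1/(q(-15, 295) - 588*11) = 1/(295 - 588*11) = 1/(295 - 6468) = 1/(-6173) = -1/6173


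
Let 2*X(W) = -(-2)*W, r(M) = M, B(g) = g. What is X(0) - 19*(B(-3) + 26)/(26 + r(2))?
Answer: -437/28 ≈ -15.607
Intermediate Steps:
X(W) = W (X(W) = (-(-2)*W)/2 = (2*W)/2 = W)
X(0) - 19*(B(-3) + 26)/(26 + r(2)) = 0 - 19*(-3 + 26)/(26 + 2) = 0 - 437/28 = -437/28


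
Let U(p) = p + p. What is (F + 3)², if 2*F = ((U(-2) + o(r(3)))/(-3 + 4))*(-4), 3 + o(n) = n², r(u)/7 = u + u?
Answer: 12327121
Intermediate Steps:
r(u) = 14*u (r(u) = 7*(u + u) = 7*(2*u) = 14*u)
U(p) = 2*p
o(n) = -3 + n²
F = -3514 (F = (((2*(-2) + (-3 + (14*3)²))/(-3 + 4))*(-4))/2 = (((-4 + (-3 + 42²))/1)*(-4))/2 = (((-4 + (-3 + 1764))*1)*(-4))/2 = (((-4 + 1761)*1)*(-4))/2 = ((1757*1)*(-4))/2 = (1757*(-4))/2 = (½)*(-7028) = -3514)
(F + 3)² = (-3514 + 3)² = (-3511)² = 12327121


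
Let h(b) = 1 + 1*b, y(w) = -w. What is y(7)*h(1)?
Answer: -14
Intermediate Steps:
h(b) = 1 + b
y(7)*h(1) = (-1*7)*(1 + 1) = -7*2 = -14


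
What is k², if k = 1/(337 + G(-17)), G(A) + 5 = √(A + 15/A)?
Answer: 289/(16*(1411 + I*√323)²) ≈ 9.068e-6 - 2.3104e-7*I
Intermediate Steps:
G(A) = -5 + √(A + 15/A)
k = 1/(332 + 4*I*√323/17) (k = 1/(337 + (-5 + √(-17 + 15/(-17)))) = 1/(337 + (-5 + √(-17 + 15*(-1/17)))) = 1/(337 + (-5 + √(-17 - 15/17))) = 1/(337 + (-5 + √(-304/17))) = 1/(337 + (-5 + 4*I*√323/17)) = 1/(332 + 4*I*√323/17) ≈ 0.0030116 - 3.836e-5*I)
k² = (1411/468528 - I*√323/468528)²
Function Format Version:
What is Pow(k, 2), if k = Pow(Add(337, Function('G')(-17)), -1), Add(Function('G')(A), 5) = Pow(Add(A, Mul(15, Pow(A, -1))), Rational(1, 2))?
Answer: Mul(Rational(289, 16), Pow(Add(1411, Mul(I, Pow(323, Rational(1, 2)))), -2)) ≈ Add(9.0680e-6, Mul(-2.3104e-7, I))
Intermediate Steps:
Function('G')(A) = Add(-5, Pow(Add(A, Mul(15, Pow(A, -1))), Rational(1, 2)))
k = Pow(Add(332, Mul(Rational(4, 17), I, Pow(323, Rational(1, 2)))), -1) (k = Pow(Add(337, Add(-5, Pow(Add(-17, Mul(15, Pow(-17, -1))), Rational(1, 2)))), -1) = Pow(Add(337, Add(-5, Pow(Add(-17, Mul(15, Rational(-1, 17))), Rational(1, 2)))), -1) = Pow(Add(337, Add(-5, Pow(Add(-17, Rational(-15, 17)), Rational(1, 2)))), -1) = Pow(Add(337, Add(-5, Pow(Rational(-304, 17), Rational(1, 2)))), -1) = Pow(Add(337, Add(-5, Mul(Rational(4, 17), I, Pow(323, Rational(1, 2))))), -1) = Pow(Add(332, Mul(Rational(4, 17), I, Pow(323, Rational(1, 2)))), -1) ≈ Add(0.0030116, Mul(-3.836e-5, I)))
Pow(k, 2) = Pow(Add(Rational(1411, 468528), Mul(Rational(-1, 468528), I, Pow(323, Rational(1, 2)))), 2)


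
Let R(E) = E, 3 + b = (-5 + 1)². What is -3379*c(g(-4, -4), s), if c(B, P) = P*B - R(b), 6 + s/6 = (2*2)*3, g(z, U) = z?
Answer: 530503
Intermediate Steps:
b = 13 (b = -3 + (-5 + 1)² = -3 + (-4)² = -3 + 16 = 13)
s = 36 (s = -36 + 6*((2*2)*3) = -36 + 6*(4*3) = -36 + 6*12 = -36 + 72 = 36)
c(B, P) = -13 + B*P (c(B, P) = P*B - 1*13 = B*P - 13 = -13 + B*P)
-3379*c(g(-4, -4), s) = -3379*(-13 - 4*36) = -3379*(-13 - 144) = -3379*(-157) = 530503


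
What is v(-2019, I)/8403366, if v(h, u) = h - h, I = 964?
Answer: 0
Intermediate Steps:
v(h, u) = 0
v(-2019, I)/8403366 = 0/8403366 = 0*(1/8403366) = 0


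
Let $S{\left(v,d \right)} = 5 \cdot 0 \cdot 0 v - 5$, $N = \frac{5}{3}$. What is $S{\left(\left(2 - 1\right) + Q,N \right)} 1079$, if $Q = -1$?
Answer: $-5395$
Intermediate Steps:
$N = \frac{5}{3}$ ($N = 5 \cdot \frac{1}{3} = \frac{5}{3} \approx 1.6667$)
$S{\left(v,d \right)} = -5$ ($S{\left(v,d \right)} = 0 \cdot 0 v - 5 = 0 v - 5 = 0 - 5 = -5$)
$S{\left(\left(2 - 1\right) + Q,N \right)} 1079 = \left(-5\right) 1079 = -5395$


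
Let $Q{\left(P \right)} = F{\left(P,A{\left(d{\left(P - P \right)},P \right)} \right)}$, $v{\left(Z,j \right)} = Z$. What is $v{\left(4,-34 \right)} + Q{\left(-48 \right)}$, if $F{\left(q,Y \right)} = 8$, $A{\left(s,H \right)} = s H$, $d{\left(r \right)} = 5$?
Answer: $12$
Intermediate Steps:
$A{\left(s,H \right)} = H s$
$Q{\left(P \right)} = 8$
$v{\left(4,-34 \right)} + Q{\left(-48 \right)} = 4 + 8 = 12$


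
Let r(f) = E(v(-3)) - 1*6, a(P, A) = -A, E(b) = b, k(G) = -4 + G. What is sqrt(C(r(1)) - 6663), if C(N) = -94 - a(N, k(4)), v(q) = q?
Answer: I*sqrt(6757) ≈ 82.201*I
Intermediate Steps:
r(f) = -9 (r(f) = -3 - 1*6 = -3 - 6 = -9)
C(N) = -94 (C(N) = -94 - (-1)*(-4 + 4) = -94 - (-1)*0 = -94 - 1*0 = -94 + 0 = -94)
sqrt(C(r(1)) - 6663) = sqrt(-94 - 6663) = sqrt(-6757) = I*sqrt(6757)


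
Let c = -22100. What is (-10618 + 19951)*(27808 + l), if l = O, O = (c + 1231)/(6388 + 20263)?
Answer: 6916594267287/26651 ≈ 2.5952e+8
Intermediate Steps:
O = -20869/26651 (O = (-22100 + 1231)/(6388 + 20263) = -20869/26651 ≈ -0.78305)
l = -20869/26651 ≈ -0.78305
(-10618 + 19951)*(27808 + l) = (-10618 + 19951)*(27808 - 20869/26651) = 9333*(741090139/26651) = 6916594267287/26651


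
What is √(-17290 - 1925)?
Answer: 3*I*√2135 ≈ 138.62*I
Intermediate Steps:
√(-17290 - 1925) = √(-19215) = 3*I*√2135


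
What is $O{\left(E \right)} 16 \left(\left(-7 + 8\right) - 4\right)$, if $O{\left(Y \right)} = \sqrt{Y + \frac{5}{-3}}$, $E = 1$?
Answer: $- 16 i \sqrt{6} \approx - 39.192 i$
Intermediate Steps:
$O{\left(Y \right)} = \sqrt{- \frac{5}{3} + Y}$ ($O{\left(Y \right)} = \sqrt{Y + 5 \left(- \frac{1}{3}\right)} = \sqrt{Y - \frac{5}{3}} = \sqrt{- \frac{5}{3} + Y}$)
$O{\left(E \right)} 16 \left(\left(-7 + 8\right) - 4\right) = \frac{\sqrt{-15 + 9 \cdot 1}}{3} \cdot 16 \left(\left(-7 + 8\right) - 4\right) = \frac{\sqrt{-15 + 9}}{3} \cdot 16 \left(1 - 4\right) = \frac{\sqrt{-6}}{3} \cdot 16 \left(-3\right) = \frac{i \sqrt{6}}{3} \cdot 16 \left(-3\right) = \frac{16 i \sqrt{6}}{3} \left(-3\right) = - 16 i \sqrt{6}$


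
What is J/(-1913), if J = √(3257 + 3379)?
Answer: -2*√1659/1913 ≈ -0.042583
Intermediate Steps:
J = 2*√1659 (J = √6636 = 2*√1659 ≈ 81.462)
J/(-1913) = (2*√1659)/(-1913) = (2*√1659)*(-1/1913) = -2*√1659/1913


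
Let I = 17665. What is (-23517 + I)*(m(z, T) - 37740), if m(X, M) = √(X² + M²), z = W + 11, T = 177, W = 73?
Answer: 220854480 - 17556*√4265 ≈ 2.1971e+8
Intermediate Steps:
z = 84 (z = 73 + 11 = 84)
m(X, M) = √(M² + X²)
(-23517 + I)*(m(z, T) - 37740) = (-23517 + 17665)*(√(177² + 84²) - 37740) = -5852*(√(31329 + 7056) - 37740) = -5852*(√38385 - 37740) = -5852*(3*√4265 - 37740) = -5852*(-37740 + 3*√4265) = 220854480 - 17556*√4265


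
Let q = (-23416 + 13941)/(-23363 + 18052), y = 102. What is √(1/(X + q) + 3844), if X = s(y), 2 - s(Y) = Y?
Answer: √41836853608485/104325 ≈ 62.000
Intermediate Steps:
s(Y) = 2 - Y
X = -100 (X = 2 - 1*102 = 2 - 102 = -100)
q = 9475/5311 (q = -9475/(-5311) = -9475*(-1/5311) = 9475/5311 ≈ 1.7840)
√(1/(X + q) + 3844) = √(1/(-100 + 9475/5311) + 3844) = √(1/(-521625/5311) + 3844) = √(-5311/521625 + 3844) = √(2005121189/521625) = √41836853608485/104325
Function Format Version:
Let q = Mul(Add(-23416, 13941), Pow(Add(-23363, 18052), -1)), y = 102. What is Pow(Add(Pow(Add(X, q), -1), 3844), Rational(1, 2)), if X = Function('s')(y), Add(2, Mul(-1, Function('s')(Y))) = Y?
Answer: Mul(Rational(1, 104325), Pow(41836853608485, Rational(1, 2))) ≈ 62.000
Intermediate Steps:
Function('s')(Y) = Add(2, Mul(-1, Y))
X = -100 (X = Add(2, Mul(-1, 102)) = Add(2, -102) = -100)
q = Rational(9475, 5311) (q = Mul(-9475, Pow(-5311, -1)) = Mul(-9475, Rational(-1, 5311)) = Rational(9475, 5311) ≈ 1.7840)
Pow(Add(Pow(Add(X, q), -1), 3844), Rational(1, 2)) = Pow(Add(Pow(Add(-100, Rational(9475, 5311)), -1), 3844), Rational(1, 2)) = Pow(Add(Pow(Rational(-521625, 5311), -1), 3844), Rational(1, 2)) = Pow(Add(Rational(-5311, 521625), 3844), Rational(1, 2)) = Pow(Rational(2005121189, 521625), Rational(1, 2)) = Mul(Rational(1, 104325), Pow(41836853608485, Rational(1, 2)))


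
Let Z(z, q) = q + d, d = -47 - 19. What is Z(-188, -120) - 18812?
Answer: -18998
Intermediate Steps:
d = -66
Z(z, q) = -66 + q (Z(z, q) = q - 66 = -66 + q)
Z(-188, -120) - 18812 = (-66 - 120) - 18812 = -186 - 18812 = -18998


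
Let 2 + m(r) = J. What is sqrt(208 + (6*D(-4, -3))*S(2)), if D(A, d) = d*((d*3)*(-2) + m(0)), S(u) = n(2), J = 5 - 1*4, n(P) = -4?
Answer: 2*sqrt(358) ≈ 37.842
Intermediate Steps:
J = 1 (J = 5 - 4 = 1)
m(r) = -1 (m(r) = -2 + 1 = -1)
S(u) = -4
D(A, d) = d*(-1 - 6*d) (D(A, d) = d*((d*3)*(-2) - 1) = d*((3*d)*(-2) - 1) = d*(-6*d - 1) = d*(-1 - 6*d))
sqrt(208 + (6*D(-4, -3))*S(2)) = sqrt(208 + (6*(-1*(-3)*(1 + 6*(-3))))*(-4)) = sqrt(208 + (6*(-1*(-3)*(1 - 18)))*(-4)) = sqrt(208 + (6*(-1*(-3)*(-17)))*(-4)) = sqrt(208 + (6*(-51))*(-4)) = sqrt(208 - 306*(-4)) = sqrt(208 + 1224) = sqrt(1432) = 2*sqrt(358)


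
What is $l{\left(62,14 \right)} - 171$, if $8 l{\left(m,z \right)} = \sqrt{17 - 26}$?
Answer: $-171 + \frac{3 i}{8} \approx -171.0 + 0.375 i$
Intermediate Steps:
$l{\left(m,z \right)} = \frac{3 i}{8}$ ($l{\left(m,z \right)} = \frac{\sqrt{17 - 26}}{8} = \frac{\sqrt{-9}}{8} = \frac{3 i}{8}$)
$l{\left(62,14 \right)} - 171 = \frac{3 i}{8} - 171 = -171 + \frac{3 i}{8}$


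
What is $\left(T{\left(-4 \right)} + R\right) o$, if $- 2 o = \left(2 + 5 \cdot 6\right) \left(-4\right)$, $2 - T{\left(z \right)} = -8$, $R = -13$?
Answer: $-192$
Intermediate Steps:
$T{\left(z \right)} = 10$ ($T{\left(z \right)} = 2 - -8 = 2 + 8 = 10$)
$o = 64$ ($o = - \frac{\left(2 + 5 \cdot 6\right) \left(-4\right)}{2} = - \frac{\left(2 + 30\right) \left(-4\right)}{2} = - \frac{32 \left(-4\right)}{2} = \left(- \frac{1}{2}\right) \left(-128\right) = 64$)
$\left(T{\left(-4 \right)} + R\right) o = \left(10 - 13\right) 64 = \left(-3\right) 64 = -192$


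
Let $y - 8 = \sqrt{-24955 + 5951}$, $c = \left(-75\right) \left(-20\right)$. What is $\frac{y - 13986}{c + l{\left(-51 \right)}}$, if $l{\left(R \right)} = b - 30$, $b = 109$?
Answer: $- \frac{13978}{1579} + \frac{2 i \sqrt{4751}}{1579} \approx -8.8524 + 0.087305 i$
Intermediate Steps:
$c = 1500$
$y = 8 + 2 i \sqrt{4751}$ ($y = 8 + \sqrt{-24955 + 5951} = 8 + \sqrt{-19004} = 8 + 2 i \sqrt{4751} \approx 8.0 + 137.85 i$)
$l{\left(R \right)} = 79$ ($l{\left(R \right)} = 109 - 30 = 79$)
$\frac{y - 13986}{c + l{\left(-51 \right)}} = \frac{\left(8 + 2 i \sqrt{4751}\right) - 13986}{1500 + 79} = \frac{-13978 + 2 i \sqrt{4751}}{1579} = \left(-13978 + 2 i \sqrt{4751}\right) \frac{1}{1579} = - \frac{13978}{1579} + \frac{2 i \sqrt{4751}}{1579}$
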